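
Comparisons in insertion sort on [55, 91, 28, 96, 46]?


Algorithm: insertion sort
Input: [55, 91, 28, 96, 46]
Sorted: [28, 46, 55, 91, 96]

8


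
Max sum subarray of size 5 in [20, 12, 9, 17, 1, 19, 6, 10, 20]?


[0:5]: 59
[1:6]: 58
[2:7]: 52
[3:8]: 53
[4:9]: 56

Max: 59 at [0:5]


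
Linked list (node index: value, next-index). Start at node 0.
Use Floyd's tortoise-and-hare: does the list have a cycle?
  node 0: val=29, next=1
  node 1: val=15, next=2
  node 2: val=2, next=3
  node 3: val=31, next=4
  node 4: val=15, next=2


Floyd's tortoise (slow, +1) and hare (fast, +2):
  init: slow=0, fast=0
  step 1: slow=1, fast=2
  step 2: slow=2, fast=4
  step 3: slow=3, fast=3
  slow == fast at node 3: cycle detected

Cycle: yes


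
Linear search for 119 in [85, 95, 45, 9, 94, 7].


i=0: 85!=119
i=1: 95!=119
i=2: 45!=119
i=3: 9!=119
i=4: 94!=119
i=5: 7!=119

Not found, 6 comps


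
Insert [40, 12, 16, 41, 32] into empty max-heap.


Insert 40: [40]
Insert 12: [40, 12]
Insert 16: [40, 12, 16]
Insert 41: [41, 40, 16, 12]
Insert 32: [41, 40, 16, 12, 32]

Final heap: [41, 40, 16, 12, 32]


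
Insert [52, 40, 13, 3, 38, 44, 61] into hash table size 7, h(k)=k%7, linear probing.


Insert 52: h=3 -> slot 3
Insert 40: h=5 -> slot 5
Insert 13: h=6 -> slot 6
Insert 3: h=3, 1 probes -> slot 4
Insert 38: h=3, 4 probes -> slot 0
Insert 44: h=2 -> slot 2
Insert 61: h=5, 3 probes -> slot 1

Table: [38, 61, 44, 52, 3, 40, 13]


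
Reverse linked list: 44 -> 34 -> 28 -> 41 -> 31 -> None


Step 1: curr=44, set curr.next=prev(None) | reversed so far: 44
Step 2: curr=34, set curr.next=prev(44) | reversed so far: 34 -> 44
Step 3: curr=28, set curr.next=prev(34) | reversed so far: 28 -> 34 -> 44
Step 4: curr=41, set curr.next=prev(28) | reversed so far: 41 -> 28 -> 34 -> 44
Step 5: curr=31, set curr.next=prev(41) | reversed so far: 31 -> 41 -> 28 -> 34 -> 44

31 -> 41 -> 28 -> 34 -> 44 -> None


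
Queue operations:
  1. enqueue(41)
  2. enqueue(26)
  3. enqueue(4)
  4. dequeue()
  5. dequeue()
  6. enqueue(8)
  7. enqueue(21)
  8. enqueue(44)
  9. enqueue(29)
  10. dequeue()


enqueue(41) -> [41]
enqueue(26) -> [41, 26]
enqueue(4) -> [41, 26, 4]
dequeue()->41, [26, 4]
dequeue()->26, [4]
enqueue(8) -> [4, 8]
enqueue(21) -> [4, 8, 21]
enqueue(44) -> [4, 8, 21, 44]
enqueue(29) -> [4, 8, 21, 44, 29]
dequeue()->4, [8, 21, 44, 29]

Final queue: [8, 21, 44, 29]


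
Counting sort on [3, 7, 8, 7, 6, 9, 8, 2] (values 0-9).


Input: [3, 7, 8, 7, 6, 9, 8, 2]
Counts: [0, 0, 1, 1, 0, 0, 1, 2, 2, 1]

Sorted: [2, 3, 6, 7, 7, 8, 8, 9]


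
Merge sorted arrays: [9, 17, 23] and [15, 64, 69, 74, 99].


Take 9 from A
Take 15 from B
Take 17 from A
Take 23 from A

Merged: [9, 15, 17, 23, 64, 69, 74, 99]


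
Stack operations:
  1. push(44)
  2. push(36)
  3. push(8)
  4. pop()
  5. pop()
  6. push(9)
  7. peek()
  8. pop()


push(44) -> [44]
push(36) -> [44, 36]
push(8) -> [44, 36, 8]
pop()->8, [44, 36]
pop()->36, [44]
push(9) -> [44, 9]
peek()->9
pop()->9, [44]

Final stack: [44]


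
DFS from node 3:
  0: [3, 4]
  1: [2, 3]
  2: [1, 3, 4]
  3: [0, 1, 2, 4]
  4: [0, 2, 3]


Visit 3, push [4, 2, 1, 0]
Visit 0, push [4]
Visit 4, push [2]
Visit 2, push [1]
Visit 1, push []

DFS order: [3, 0, 4, 2, 1]


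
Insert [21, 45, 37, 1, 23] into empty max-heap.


Insert 21: [21]
Insert 45: [45, 21]
Insert 37: [45, 21, 37]
Insert 1: [45, 21, 37, 1]
Insert 23: [45, 23, 37, 1, 21]

Final heap: [45, 23, 37, 1, 21]


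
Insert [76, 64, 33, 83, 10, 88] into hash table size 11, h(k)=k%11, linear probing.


Insert 76: h=10 -> slot 10
Insert 64: h=9 -> slot 9
Insert 33: h=0 -> slot 0
Insert 83: h=6 -> slot 6
Insert 10: h=10, 2 probes -> slot 1
Insert 88: h=0, 2 probes -> slot 2

Table: [33, 10, 88, None, None, None, 83, None, None, 64, 76]


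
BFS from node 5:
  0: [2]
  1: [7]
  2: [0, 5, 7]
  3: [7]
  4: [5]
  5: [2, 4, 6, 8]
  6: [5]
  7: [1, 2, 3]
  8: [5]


Visit 5, enqueue [2, 4, 6, 8]
Visit 2, enqueue [0, 7]
Visit 4, enqueue []
Visit 6, enqueue []
Visit 8, enqueue []
Visit 0, enqueue []
Visit 7, enqueue [1, 3]
Visit 1, enqueue []
Visit 3, enqueue []

BFS order: [5, 2, 4, 6, 8, 0, 7, 1, 3]


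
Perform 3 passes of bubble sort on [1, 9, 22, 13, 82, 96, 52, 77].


Initial: [1, 9, 22, 13, 82, 96, 52, 77]
Pass 1: [1, 9, 13, 22, 82, 52, 77, 96] (3 swaps)
Pass 2: [1, 9, 13, 22, 52, 77, 82, 96] (2 swaps)
Pass 3: [1, 9, 13, 22, 52, 77, 82, 96] (0 swaps)

After 3 passes: [1, 9, 13, 22, 52, 77, 82, 96]


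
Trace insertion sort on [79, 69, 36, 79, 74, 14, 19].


Initial: [79, 69, 36, 79, 74, 14, 19]
Insert 69: [69, 79, 36, 79, 74, 14, 19]
Insert 36: [36, 69, 79, 79, 74, 14, 19]
Insert 79: [36, 69, 79, 79, 74, 14, 19]
Insert 74: [36, 69, 74, 79, 79, 14, 19]
Insert 14: [14, 36, 69, 74, 79, 79, 19]
Insert 19: [14, 19, 36, 69, 74, 79, 79]

Sorted: [14, 19, 36, 69, 74, 79, 79]


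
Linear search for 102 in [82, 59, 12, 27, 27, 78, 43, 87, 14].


i=0: 82!=102
i=1: 59!=102
i=2: 12!=102
i=3: 27!=102
i=4: 27!=102
i=5: 78!=102
i=6: 43!=102
i=7: 87!=102
i=8: 14!=102

Not found, 9 comps


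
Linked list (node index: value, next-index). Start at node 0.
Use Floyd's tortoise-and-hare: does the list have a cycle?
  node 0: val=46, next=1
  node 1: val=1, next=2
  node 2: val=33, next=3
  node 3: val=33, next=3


Floyd's tortoise (slow, +1) and hare (fast, +2):
  init: slow=0, fast=0
  step 1: slow=1, fast=2
  step 2: slow=2, fast=3
  step 3: slow=3, fast=3
  slow == fast at node 3: cycle detected

Cycle: yes


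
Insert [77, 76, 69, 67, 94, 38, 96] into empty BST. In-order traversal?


Insert 77: root
Insert 76: L from 77
Insert 69: L from 77 -> L from 76
Insert 67: L from 77 -> L from 76 -> L from 69
Insert 94: R from 77
Insert 38: L from 77 -> L from 76 -> L from 69 -> L from 67
Insert 96: R from 77 -> R from 94

In-order: [38, 67, 69, 76, 77, 94, 96]


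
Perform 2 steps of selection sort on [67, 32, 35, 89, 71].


Initial: [67, 32, 35, 89, 71]
Step 1: min=32 at 1
  Swap: [32, 67, 35, 89, 71]
Step 2: min=35 at 2
  Swap: [32, 35, 67, 89, 71]

After 2 steps: [32, 35, 67, 89, 71]


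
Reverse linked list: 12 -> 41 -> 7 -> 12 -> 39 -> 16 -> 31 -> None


Step 1: curr=12, set curr.next=prev(None) | reversed so far: 12
Step 2: curr=41, set curr.next=prev(12) | reversed so far: 41 -> 12
Step 3: curr=7, set curr.next=prev(41) | reversed so far: 7 -> 41 -> 12
Step 4: curr=12, set curr.next=prev(7) | reversed so far: 12 -> 7 -> 41 -> 12
Step 5: curr=39, set curr.next=prev(12) | reversed so far: 39 -> 12 -> 7 -> 41 -> 12
Step 6: curr=16, set curr.next=prev(39) | reversed so far: 16 -> 39 -> 12 -> 7 -> 41 -> 12
Step 7: curr=31, set curr.next=prev(16) | reversed so far: 31 -> 16 -> 39 -> 12 -> 7 -> 41 -> 12

31 -> 16 -> 39 -> 12 -> 7 -> 41 -> 12 -> None


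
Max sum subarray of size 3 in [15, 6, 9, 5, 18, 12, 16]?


[0:3]: 30
[1:4]: 20
[2:5]: 32
[3:6]: 35
[4:7]: 46

Max: 46 at [4:7]


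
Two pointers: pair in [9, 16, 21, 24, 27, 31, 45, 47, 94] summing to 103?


lo=0(9)+hi=8(94)=103

Yes: 9+94=103


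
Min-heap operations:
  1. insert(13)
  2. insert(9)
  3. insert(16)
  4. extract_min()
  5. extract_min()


insert(13) -> [13]
insert(9) -> [9, 13]
insert(16) -> [9, 13, 16]
extract_min()->9, [13, 16]
extract_min()->13, [16]

Final heap: [16]


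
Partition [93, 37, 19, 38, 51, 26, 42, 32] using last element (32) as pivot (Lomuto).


Pivot: 32
  19 <= 32: swap -> [19, 37, 93, 38, 51, 26, 42, 32]
  26 <= 32: swap -> [19, 26, 93, 38, 51, 37, 42, 32]
Place pivot at 2: [19, 26, 32, 38, 51, 37, 42, 93]

Partitioned: [19, 26, 32, 38, 51, 37, 42, 93]


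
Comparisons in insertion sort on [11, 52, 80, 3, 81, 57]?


Algorithm: insertion sort
Input: [11, 52, 80, 3, 81, 57]
Sorted: [3, 11, 52, 57, 80, 81]

9


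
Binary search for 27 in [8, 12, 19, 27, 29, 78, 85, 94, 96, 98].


Step 1: lo=0, hi=9, mid=4, val=29
Step 2: lo=0, hi=3, mid=1, val=12
Step 3: lo=2, hi=3, mid=2, val=19
Step 4: lo=3, hi=3, mid=3, val=27

Found at index 3


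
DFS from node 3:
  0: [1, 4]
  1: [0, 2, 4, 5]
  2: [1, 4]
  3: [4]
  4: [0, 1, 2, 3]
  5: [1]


Visit 3, push [4]
Visit 4, push [2, 1, 0]
Visit 0, push [1]
Visit 1, push [5, 2]
Visit 2, push []
Visit 5, push []

DFS order: [3, 4, 0, 1, 2, 5]


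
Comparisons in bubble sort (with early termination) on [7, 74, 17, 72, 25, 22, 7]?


Algorithm: bubble sort (with early termination)
Input: [7, 74, 17, 72, 25, 22, 7]
Sorted: [7, 7, 17, 22, 25, 72, 74]

21


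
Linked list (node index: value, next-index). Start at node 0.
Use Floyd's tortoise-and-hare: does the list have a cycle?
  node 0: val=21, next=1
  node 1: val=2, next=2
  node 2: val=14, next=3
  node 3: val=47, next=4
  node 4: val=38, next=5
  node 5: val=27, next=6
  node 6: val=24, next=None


Floyd's tortoise (slow, +1) and hare (fast, +2):
  init: slow=0, fast=0
  step 1: slow=1, fast=2
  step 2: slow=2, fast=4
  step 3: slow=3, fast=6
  step 4: fast -> None, no cycle

Cycle: no


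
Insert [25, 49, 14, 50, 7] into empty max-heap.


Insert 25: [25]
Insert 49: [49, 25]
Insert 14: [49, 25, 14]
Insert 50: [50, 49, 14, 25]
Insert 7: [50, 49, 14, 25, 7]

Final heap: [50, 49, 14, 25, 7]


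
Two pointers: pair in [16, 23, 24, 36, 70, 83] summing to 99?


lo=0(16)+hi=5(83)=99

Yes: 16+83=99


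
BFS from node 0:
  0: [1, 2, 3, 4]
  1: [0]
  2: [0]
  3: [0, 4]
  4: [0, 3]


Visit 0, enqueue [1, 2, 3, 4]
Visit 1, enqueue []
Visit 2, enqueue []
Visit 3, enqueue []
Visit 4, enqueue []

BFS order: [0, 1, 2, 3, 4]


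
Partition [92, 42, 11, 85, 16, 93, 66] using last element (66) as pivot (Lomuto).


Pivot: 66
  42 <= 66: swap -> [42, 92, 11, 85, 16, 93, 66]
  11 <= 66: swap -> [42, 11, 92, 85, 16, 93, 66]
  16 <= 66: swap -> [42, 11, 16, 85, 92, 93, 66]
Place pivot at 3: [42, 11, 16, 66, 92, 93, 85]

Partitioned: [42, 11, 16, 66, 92, 93, 85]


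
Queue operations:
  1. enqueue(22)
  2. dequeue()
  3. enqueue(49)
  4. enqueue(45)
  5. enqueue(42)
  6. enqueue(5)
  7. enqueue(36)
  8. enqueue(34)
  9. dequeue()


enqueue(22) -> [22]
dequeue()->22, []
enqueue(49) -> [49]
enqueue(45) -> [49, 45]
enqueue(42) -> [49, 45, 42]
enqueue(5) -> [49, 45, 42, 5]
enqueue(36) -> [49, 45, 42, 5, 36]
enqueue(34) -> [49, 45, 42, 5, 36, 34]
dequeue()->49, [45, 42, 5, 36, 34]

Final queue: [45, 42, 5, 36, 34]


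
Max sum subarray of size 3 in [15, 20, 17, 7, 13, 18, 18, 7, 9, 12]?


[0:3]: 52
[1:4]: 44
[2:5]: 37
[3:6]: 38
[4:7]: 49
[5:8]: 43
[6:9]: 34
[7:10]: 28

Max: 52 at [0:3]


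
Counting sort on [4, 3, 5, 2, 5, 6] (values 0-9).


Input: [4, 3, 5, 2, 5, 6]
Counts: [0, 0, 1, 1, 1, 2, 1, 0, 0, 0]

Sorted: [2, 3, 4, 5, 5, 6]


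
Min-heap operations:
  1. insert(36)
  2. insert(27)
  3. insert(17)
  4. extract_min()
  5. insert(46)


insert(36) -> [36]
insert(27) -> [27, 36]
insert(17) -> [17, 36, 27]
extract_min()->17, [27, 36]
insert(46) -> [27, 36, 46]

Final heap: [27, 36, 46]


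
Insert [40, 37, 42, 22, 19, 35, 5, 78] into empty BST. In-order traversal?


Insert 40: root
Insert 37: L from 40
Insert 42: R from 40
Insert 22: L from 40 -> L from 37
Insert 19: L from 40 -> L from 37 -> L from 22
Insert 35: L from 40 -> L from 37 -> R from 22
Insert 5: L from 40 -> L from 37 -> L from 22 -> L from 19
Insert 78: R from 40 -> R from 42

In-order: [5, 19, 22, 35, 37, 40, 42, 78]


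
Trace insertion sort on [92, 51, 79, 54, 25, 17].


Initial: [92, 51, 79, 54, 25, 17]
Insert 51: [51, 92, 79, 54, 25, 17]
Insert 79: [51, 79, 92, 54, 25, 17]
Insert 54: [51, 54, 79, 92, 25, 17]
Insert 25: [25, 51, 54, 79, 92, 17]
Insert 17: [17, 25, 51, 54, 79, 92]

Sorted: [17, 25, 51, 54, 79, 92]


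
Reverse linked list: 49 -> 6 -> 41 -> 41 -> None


Step 1: curr=49, set curr.next=prev(None) | reversed so far: 49
Step 2: curr=6, set curr.next=prev(49) | reversed so far: 6 -> 49
Step 3: curr=41, set curr.next=prev(6) | reversed so far: 41 -> 6 -> 49
Step 4: curr=41, set curr.next=prev(41) | reversed so far: 41 -> 41 -> 6 -> 49

41 -> 41 -> 6 -> 49 -> None


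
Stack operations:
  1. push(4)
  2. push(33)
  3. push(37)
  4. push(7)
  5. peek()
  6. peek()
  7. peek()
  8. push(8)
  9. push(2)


push(4) -> [4]
push(33) -> [4, 33]
push(37) -> [4, 33, 37]
push(7) -> [4, 33, 37, 7]
peek()->7
peek()->7
peek()->7
push(8) -> [4, 33, 37, 7, 8]
push(2) -> [4, 33, 37, 7, 8, 2]

Final stack: [4, 33, 37, 7, 8, 2]


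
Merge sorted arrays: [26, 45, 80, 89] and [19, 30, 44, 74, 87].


Take 19 from B
Take 26 from A
Take 30 from B
Take 44 from B
Take 45 from A
Take 74 from B
Take 80 from A
Take 87 from B

Merged: [19, 26, 30, 44, 45, 74, 80, 87, 89]


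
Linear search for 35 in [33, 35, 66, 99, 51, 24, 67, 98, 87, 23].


i=0: 33!=35
i=1: 35==35 found!

Found at 1, 2 comps


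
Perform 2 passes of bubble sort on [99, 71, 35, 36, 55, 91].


Initial: [99, 71, 35, 36, 55, 91]
Pass 1: [71, 35, 36, 55, 91, 99] (5 swaps)
Pass 2: [35, 36, 55, 71, 91, 99] (3 swaps)

After 2 passes: [35, 36, 55, 71, 91, 99]


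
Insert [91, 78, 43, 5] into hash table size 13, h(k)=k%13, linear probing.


Insert 91: h=0 -> slot 0
Insert 78: h=0, 1 probes -> slot 1
Insert 43: h=4 -> slot 4
Insert 5: h=5 -> slot 5

Table: [91, 78, None, None, 43, 5, None, None, None, None, None, None, None]


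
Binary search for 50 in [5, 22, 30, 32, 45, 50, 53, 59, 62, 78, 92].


Step 1: lo=0, hi=10, mid=5, val=50

Found at index 5


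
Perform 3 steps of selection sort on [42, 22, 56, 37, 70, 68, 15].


Initial: [42, 22, 56, 37, 70, 68, 15]
Step 1: min=15 at 6
  Swap: [15, 22, 56, 37, 70, 68, 42]
Step 2: min=22 at 1
  Swap: [15, 22, 56, 37, 70, 68, 42]
Step 3: min=37 at 3
  Swap: [15, 22, 37, 56, 70, 68, 42]

After 3 steps: [15, 22, 37, 56, 70, 68, 42]


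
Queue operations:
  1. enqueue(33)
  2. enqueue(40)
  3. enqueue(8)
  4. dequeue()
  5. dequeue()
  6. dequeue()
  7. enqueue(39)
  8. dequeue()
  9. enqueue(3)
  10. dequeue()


enqueue(33) -> [33]
enqueue(40) -> [33, 40]
enqueue(8) -> [33, 40, 8]
dequeue()->33, [40, 8]
dequeue()->40, [8]
dequeue()->8, []
enqueue(39) -> [39]
dequeue()->39, []
enqueue(3) -> [3]
dequeue()->3, []

Final queue: []


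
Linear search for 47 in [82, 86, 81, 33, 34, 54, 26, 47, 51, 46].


i=0: 82!=47
i=1: 86!=47
i=2: 81!=47
i=3: 33!=47
i=4: 34!=47
i=5: 54!=47
i=6: 26!=47
i=7: 47==47 found!

Found at 7, 8 comps


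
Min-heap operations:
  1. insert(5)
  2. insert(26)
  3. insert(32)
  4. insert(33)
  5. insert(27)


insert(5) -> [5]
insert(26) -> [5, 26]
insert(32) -> [5, 26, 32]
insert(33) -> [5, 26, 32, 33]
insert(27) -> [5, 26, 32, 33, 27]

Final heap: [5, 26, 32, 33, 27]


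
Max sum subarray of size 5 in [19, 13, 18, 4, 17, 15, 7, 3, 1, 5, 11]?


[0:5]: 71
[1:6]: 67
[2:7]: 61
[3:8]: 46
[4:9]: 43
[5:10]: 31
[6:11]: 27

Max: 71 at [0:5]


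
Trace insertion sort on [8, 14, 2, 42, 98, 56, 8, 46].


Initial: [8, 14, 2, 42, 98, 56, 8, 46]
Insert 14: [8, 14, 2, 42, 98, 56, 8, 46]
Insert 2: [2, 8, 14, 42, 98, 56, 8, 46]
Insert 42: [2, 8, 14, 42, 98, 56, 8, 46]
Insert 98: [2, 8, 14, 42, 98, 56, 8, 46]
Insert 56: [2, 8, 14, 42, 56, 98, 8, 46]
Insert 8: [2, 8, 8, 14, 42, 56, 98, 46]
Insert 46: [2, 8, 8, 14, 42, 46, 56, 98]

Sorted: [2, 8, 8, 14, 42, 46, 56, 98]


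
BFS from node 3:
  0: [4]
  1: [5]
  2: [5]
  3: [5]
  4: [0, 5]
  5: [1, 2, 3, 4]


Visit 3, enqueue [5]
Visit 5, enqueue [1, 2, 4]
Visit 1, enqueue []
Visit 2, enqueue []
Visit 4, enqueue [0]
Visit 0, enqueue []

BFS order: [3, 5, 1, 2, 4, 0]


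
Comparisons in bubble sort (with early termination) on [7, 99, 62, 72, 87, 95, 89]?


Algorithm: bubble sort (with early termination)
Input: [7, 99, 62, 72, 87, 95, 89]
Sorted: [7, 62, 72, 87, 89, 95, 99]

15


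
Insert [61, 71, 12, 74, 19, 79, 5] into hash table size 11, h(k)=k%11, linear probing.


Insert 61: h=6 -> slot 6
Insert 71: h=5 -> slot 5
Insert 12: h=1 -> slot 1
Insert 74: h=8 -> slot 8
Insert 19: h=8, 1 probes -> slot 9
Insert 79: h=2 -> slot 2
Insert 5: h=5, 2 probes -> slot 7

Table: [None, 12, 79, None, None, 71, 61, 5, 74, 19, None]


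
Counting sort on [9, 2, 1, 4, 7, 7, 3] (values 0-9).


Input: [9, 2, 1, 4, 7, 7, 3]
Counts: [0, 1, 1, 1, 1, 0, 0, 2, 0, 1]

Sorted: [1, 2, 3, 4, 7, 7, 9]


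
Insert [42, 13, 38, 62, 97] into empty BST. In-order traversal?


Insert 42: root
Insert 13: L from 42
Insert 38: L from 42 -> R from 13
Insert 62: R from 42
Insert 97: R from 42 -> R from 62

In-order: [13, 38, 42, 62, 97]


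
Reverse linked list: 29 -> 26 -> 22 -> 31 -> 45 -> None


Step 1: curr=29, set curr.next=prev(None) | reversed so far: 29
Step 2: curr=26, set curr.next=prev(29) | reversed so far: 26 -> 29
Step 3: curr=22, set curr.next=prev(26) | reversed so far: 22 -> 26 -> 29
Step 4: curr=31, set curr.next=prev(22) | reversed so far: 31 -> 22 -> 26 -> 29
Step 5: curr=45, set curr.next=prev(31) | reversed so far: 45 -> 31 -> 22 -> 26 -> 29

45 -> 31 -> 22 -> 26 -> 29 -> None


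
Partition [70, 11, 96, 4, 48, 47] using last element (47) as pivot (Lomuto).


Pivot: 47
  11 <= 47: swap -> [11, 70, 96, 4, 48, 47]
  4 <= 47: swap -> [11, 4, 96, 70, 48, 47]
Place pivot at 2: [11, 4, 47, 70, 48, 96]

Partitioned: [11, 4, 47, 70, 48, 96]


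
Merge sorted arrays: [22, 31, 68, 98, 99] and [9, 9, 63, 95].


Take 9 from B
Take 9 from B
Take 22 from A
Take 31 from A
Take 63 from B
Take 68 from A
Take 95 from B

Merged: [9, 9, 22, 31, 63, 68, 95, 98, 99]


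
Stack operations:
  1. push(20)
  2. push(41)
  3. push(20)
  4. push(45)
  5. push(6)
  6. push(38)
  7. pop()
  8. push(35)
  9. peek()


push(20) -> [20]
push(41) -> [20, 41]
push(20) -> [20, 41, 20]
push(45) -> [20, 41, 20, 45]
push(6) -> [20, 41, 20, 45, 6]
push(38) -> [20, 41, 20, 45, 6, 38]
pop()->38, [20, 41, 20, 45, 6]
push(35) -> [20, 41, 20, 45, 6, 35]
peek()->35

Final stack: [20, 41, 20, 45, 6, 35]


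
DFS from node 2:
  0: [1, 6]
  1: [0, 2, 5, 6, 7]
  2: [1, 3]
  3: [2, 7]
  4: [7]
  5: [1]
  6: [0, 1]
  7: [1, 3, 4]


Visit 2, push [3, 1]
Visit 1, push [7, 6, 5, 0]
Visit 0, push [6]
Visit 6, push []
Visit 5, push []
Visit 7, push [4, 3]
Visit 3, push []
Visit 4, push []

DFS order: [2, 1, 0, 6, 5, 7, 3, 4]


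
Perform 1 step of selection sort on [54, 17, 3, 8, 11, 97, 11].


Initial: [54, 17, 3, 8, 11, 97, 11]
Step 1: min=3 at 2
  Swap: [3, 17, 54, 8, 11, 97, 11]

After 1 step: [3, 17, 54, 8, 11, 97, 11]


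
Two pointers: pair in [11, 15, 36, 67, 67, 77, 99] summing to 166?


lo=0(11)+hi=6(99)=110
lo=1(15)+hi=6(99)=114
lo=2(36)+hi=6(99)=135
lo=3(67)+hi=6(99)=166

Yes: 67+99=166


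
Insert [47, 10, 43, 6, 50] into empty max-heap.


Insert 47: [47]
Insert 10: [47, 10]
Insert 43: [47, 10, 43]
Insert 6: [47, 10, 43, 6]
Insert 50: [50, 47, 43, 6, 10]

Final heap: [50, 47, 43, 6, 10]


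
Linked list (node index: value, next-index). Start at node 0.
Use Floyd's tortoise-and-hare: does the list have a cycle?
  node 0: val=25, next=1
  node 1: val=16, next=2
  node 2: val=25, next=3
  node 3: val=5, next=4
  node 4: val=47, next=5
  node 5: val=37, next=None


Floyd's tortoise (slow, +1) and hare (fast, +2):
  init: slow=0, fast=0
  step 1: slow=1, fast=2
  step 2: slow=2, fast=4
  step 3: fast 4->5->None, no cycle

Cycle: no


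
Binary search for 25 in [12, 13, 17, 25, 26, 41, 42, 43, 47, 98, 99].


Step 1: lo=0, hi=10, mid=5, val=41
Step 2: lo=0, hi=4, mid=2, val=17
Step 3: lo=3, hi=4, mid=3, val=25

Found at index 3


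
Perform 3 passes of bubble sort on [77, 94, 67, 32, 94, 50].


Initial: [77, 94, 67, 32, 94, 50]
Pass 1: [77, 67, 32, 94, 50, 94] (3 swaps)
Pass 2: [67, 32, 77, 50, 94, 94] (3 swaps)
Pass 3: [32, 67, 50, 77, 94, 94] (2 swaps)

After 3 passes: [32, 67, 50, 77, 94, 94]


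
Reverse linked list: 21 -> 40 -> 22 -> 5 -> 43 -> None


Step 1: curr=21, set curr.next=prev(None) | reversed so far: 21
Step 2: curr=40, set curr.next=prev(21) | reversed so far: 40 -> 21
Step 3: curr=22, set curr.next=prev(40) | reversed so far: 22 -> 40 -> 21
Step 4: curr=5, set curr.next=prev(22) | reversed so far: 5 -> 22 -> 40 -> 21
Step 5: curr=43, set curr.next=prev(5) | reversed so far: 43 -> 5 -> 22 -> 40 -> 21

43 -> 5 -> 22 -> 40 -> 21 -> None


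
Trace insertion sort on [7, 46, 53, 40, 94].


Initial: [7, 46, 53, 40, 94]
Insert 46: [7, 46, 53, 40, 94]
Insert 53: [7, 46, 53, 40, 94]
Insert 40: [7, 40, 46, 53, 94]
Insert 94: [7, 40, 46, 53, 94]

Sorted: [7, 40, 46, 53, 94]


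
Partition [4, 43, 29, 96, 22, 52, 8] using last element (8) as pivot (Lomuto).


Pivot: 8
  4 <= 8: advance i (no swap)
Place pivot at 1: [4, 8, 29, 96, 22, 52, 43]

Partitioned: [4, 8, 29, 96, 22, 52, 43]


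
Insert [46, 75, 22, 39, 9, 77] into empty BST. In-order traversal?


Insert 46: root
Insert 75: R from 46
Insert 22: L from 46
Insert 39: L from 46 -> R from 22
Insert 9: L from 46 -> L from 22
Insert 77: R from 46 -> R from 75

In-order: [9, 22, 39, 46, 75, 77]


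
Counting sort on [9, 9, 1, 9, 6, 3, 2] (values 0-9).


Input: [9, 9, 1, 9, 6, 3, 2]
Counts: [0, 1, 1, 1, 0, 0, 1, 0, 0, 3]

Sorted: [1, 2, 3, 6, 9, 9, 9]


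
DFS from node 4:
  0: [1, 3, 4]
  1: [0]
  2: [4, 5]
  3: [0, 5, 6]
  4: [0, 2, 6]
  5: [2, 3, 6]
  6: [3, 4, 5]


Visit 4, push [6, 2, 0]
Visit 0, push [3, 1]
Visit 1, push []
Visit 3, push [6, 5]
Visit 5, push [6, 2]
Visit 2, push []
Visit 6, push []

DFS order: [4, 0, 1, 3, 5, 2, 6]


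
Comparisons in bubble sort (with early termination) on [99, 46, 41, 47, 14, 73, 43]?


Algorithm: bubble sort (with early termination)
Input: [99, 46, 41, 47, 14, 73, 43]
Sorted: [14, 41, 43, 46, 47, 73, 99]

20


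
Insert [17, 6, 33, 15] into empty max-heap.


Insert 17: [17]
Insert 6: [17, 6]
Insert 33: [33, 6, 17]
Insert 15: [33, 15, 17, 6]

Final heap: [33, 15, 17, 6]


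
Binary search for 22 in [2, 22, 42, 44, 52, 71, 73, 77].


Step 1: lo=0, hi=7, mid=3, val=44
Step 2: lo=0, hi=2, mid=1, val=22

Found at index 1


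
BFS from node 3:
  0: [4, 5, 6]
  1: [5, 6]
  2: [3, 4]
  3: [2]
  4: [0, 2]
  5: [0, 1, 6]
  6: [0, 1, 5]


Visit 3, enqueue [2]
Visit 2, enqueue [4]
Visit 4, enqueue [0]
Visit 0, enqueue [5, 6]
Visit 5, enqueue [1]
Visit 6, enqueue []
Visit 1, enqueue []

BFS order: [3, 2, 4, 0, 5, 6, 1]


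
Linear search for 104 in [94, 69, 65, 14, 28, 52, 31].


i=0: 94!=104
i=1: 69!=104
i=2: 65!=104
i=3: 14!=104
i=4: 28!=104
i=5: 52!=104
i=6: 31!=104

Not found, 7 comps


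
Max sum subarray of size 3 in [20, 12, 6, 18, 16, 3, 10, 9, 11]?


[0:3]: 38
[1:4]: 36
[2:5]: 40
[3:6]: 37
[4:7]: 29
[5:8]: 22
[6:9]: 30

Max: 40 at [2:5]


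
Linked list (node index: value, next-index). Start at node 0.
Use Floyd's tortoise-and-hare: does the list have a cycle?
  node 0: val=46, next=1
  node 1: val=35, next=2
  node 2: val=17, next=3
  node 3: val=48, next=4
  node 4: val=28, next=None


Floyd's tortoise (slow, +1) and hare (fast, +2):
  init: slow=0, fast=0
  step 1: slow=1, fast=2
  step 2: slow=2, fast=4
  step 3: fast -> None, no cycle

Cycle: no


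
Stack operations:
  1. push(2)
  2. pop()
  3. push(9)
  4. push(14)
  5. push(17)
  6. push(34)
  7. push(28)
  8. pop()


push(2) -> [2]
pop()->2, []
push(9) -> [9]
push(14) -> [9, 14]
push(17) -> [9, 14, 17]
push(34) -> [9, 14, 17, 34]
push(28) -> [9, 14, 17, 34, 28]
pop()->28, [9, 14, 17, 34]

Final stack: [9, 14, 17, 34]


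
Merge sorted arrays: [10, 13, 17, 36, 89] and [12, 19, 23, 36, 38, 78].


Take 10 from A
Take 12 from B
Take 13 from A
Take 17 from A
Take 19 from B
Take 23 from B
Take 36 from A
Take 36 from B
Take 38 from B
Take 78 from B

Merged: [10, 12, 13, 17, 19, 23, 36, 36, 38, 78, 89]


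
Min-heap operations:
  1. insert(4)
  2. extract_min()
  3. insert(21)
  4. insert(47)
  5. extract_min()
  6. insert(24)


insert(4) -> [4]
extract_min()->4, []
insert(21) -> [21]
insert(47) -> [21, 47]
extract_min()->21, [47]
insert(24) -> [24, 47]

Final heap: [24, 47]


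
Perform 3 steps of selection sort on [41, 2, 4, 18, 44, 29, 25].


Initial: [41, 2, 4, 18, 44, 29, 25]
Step 1: min=2 at 1
  Swap: [2, 41, 4, 18, 44, 29, 25]
Step 2: min=4 at 2
  Swap: [2, 4, 41, 18, 44, 29, 25]
Step 3: min=18 at 3
  Swap: [2, 4, 18, 41, 44, 29, 25]

After 3 steps: [2, 4, 18, 41, 44, 29, 25]


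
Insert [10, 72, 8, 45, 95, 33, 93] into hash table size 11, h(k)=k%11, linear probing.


Insert 10: h=10 -> slot 10
Insert 72: h=6 -> slot 6
Insert 8: h=8 -> slot 8
Insert 45: h=1 -> slot 1
Insert 95: h=7 -> slot 7
Insert 33: h=0 -> slot 0
Insert 93: h=5 -> slot 5

Table: [33, 45, None, None, None, 93, 72, 95, 8, None, 10]


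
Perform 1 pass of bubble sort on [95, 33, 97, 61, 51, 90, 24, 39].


Initial: [95, 33, 97, 61, 51, 90, 24, 39]
Pass 1: [33, 95, 61, 51, 90, 24, 39, 97] (6 swaps)

After 1 pass: [33, 95, 61, 51, 90, 24, 39, 97]


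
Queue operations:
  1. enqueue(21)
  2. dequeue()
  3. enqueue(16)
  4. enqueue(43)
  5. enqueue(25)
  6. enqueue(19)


enqueue(21) -> [21]
dequeue()->21, []
enqueue(16) -> [16]
enqueue(43) -> [16, 43]
enqueue(25) -> [16, 43, 25]
enqueue(19) -> [16, 43, 25, 19]

Final queue: [16, 43, 25, 19]


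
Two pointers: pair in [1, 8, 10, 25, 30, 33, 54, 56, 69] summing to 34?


lo=0(1)+hi=8(69)=70
lo=0(1)+hi=7(56)=57
lo=0(1)+hi=6(54)=55
lo=0(1)+hi=5(33)=34

Yes: 1+33=34


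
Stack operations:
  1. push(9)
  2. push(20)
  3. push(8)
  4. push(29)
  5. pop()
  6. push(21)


push(9) -> [9]
push(20) -> [9, 20]
push(8) -> [9, 20, 8]
push(29) -> [9, 20, 8, 29]
pop()->29, [9, 20, 8]
push(21) -> [9, 20, 8, 21]

Final stack: [9, 20, 8, 21]


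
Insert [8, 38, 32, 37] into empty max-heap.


Insert 8: [8]
Insert 38: [38, 8]
Insert 32: [38, 8, 32]
Insert 37: [38, 37, 32, 8]

Final heap: [38, 37, 32, 8]


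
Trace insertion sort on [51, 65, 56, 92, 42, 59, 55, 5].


Initial: [51, 65, 56, 92, 42, 59, 55, 5]
Insert 65: [51, 65, 56, 92, 42, 59, 55, 5]
Insert 56: [51, 56, 65, 92, 42, 59, 55, 5]
Insert 92: [51, 56, 65, 92, 42, 59, 55, 5]
Insert 42: [42, 51, 56, 65, 92, 59, 55, 5]
Insert 59: [42, 51, 56, 59, 65, 92, 55, 5]
Insert 55: [42, 51, 55, 56, 59, 65, 92, 5]
Insert 5: [5, 42, 51, 55, 56, 59, 65, 92]

Sorted: [5, 42, 51, 55, 56, 59, 65, 92]


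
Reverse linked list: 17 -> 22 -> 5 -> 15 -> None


Step 1: curr=17, set curr.next=prev(None) | reversed so far: 17
Step 2: curr=22, set curr.next=prev(17) | reversed so far: 22 -> 17
Step 3: curr=5, set curr.next=prev(22) | reversed so far: 5 -> 22 -> 17
Step 4: curr=15, set curr.next=prev(5) | reversed so far: 15 -> 5 -> 22 -> 17

15 -> 5 -> 22 -> 17 -> None


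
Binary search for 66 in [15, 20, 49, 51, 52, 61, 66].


Step 1: lo=0, hi=6, mid=3, val=51
Step 2: lo=4, hi=6, mid=5, val=61
Step 3: lo=6, hi=6, mid=6, val=66

Found at index 6


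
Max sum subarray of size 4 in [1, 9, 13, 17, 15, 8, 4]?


[0:4]: 40
[1:5]: 54
[2:6]: 53
[3:7]: 44

Max: 54 at [1:5]


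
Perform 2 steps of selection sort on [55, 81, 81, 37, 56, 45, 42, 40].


Initial: [55, 81, 81, 37, 56, 45, 42, 40]
Step 1: min=37 at 3
  Swap: [37, 81, 81, 55, 56, 45, 42, 40]
Step 2: min=40 at 7
  Swap: [37, 40, 81, 55, 56, 45, 42, 81]

After 2 steps: [37, 40, 81, 55, 56, 45, 42, 81]


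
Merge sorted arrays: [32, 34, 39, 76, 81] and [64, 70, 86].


Take 32 from A
Take 34 from A
Take 39 from A
Take 64 from B
Take 70 from B
Take 76 from A
Take 81 from A

Merged: [32, 34, 39, 64, 70, 76, 81, 86]


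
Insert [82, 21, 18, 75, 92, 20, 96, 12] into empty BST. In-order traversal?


Insert 82: root
Insert 21: L from 82
Insert 18: L from 82 -> L from 21
Insert 75: L from 82 -> R from 21
Insert 92: R from 82
Insert 20: L from 82 -> L from 21 -> R from 18
Insert 96: R from 82 -> R from 92
Insert 12: L from 82 -> L from 21 -> L from 18

In-order: [12, 18, 20, 21, 75, 82, 92, 96]


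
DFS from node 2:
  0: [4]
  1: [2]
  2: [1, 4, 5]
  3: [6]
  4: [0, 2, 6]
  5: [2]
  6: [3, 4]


Visit 2, push [5, 4, 1]
Visit 1, push []
Visit 4, push [6, 0]
Visit 0, push []
Visit 6, push [3]
Visit 3, push []
Visit 5, push []

DFS order: [2, 1, 4, 0, 6, 3, 5]


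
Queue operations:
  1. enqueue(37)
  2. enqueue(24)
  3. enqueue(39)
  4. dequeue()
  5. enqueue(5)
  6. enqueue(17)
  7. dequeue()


enqueue(37) -> [37]
enqueue(24) -> [37, 24]
enqueue(39) -> [37, 24, 39]
dequeue()->37, [24, 39]
enqueue(5) -> [24, 39, 5]
enqueue(17) -> [24, 39, 5, 17]
dequeue()->24, [39, 5, 17]

Final queue: [39, 5, 17]


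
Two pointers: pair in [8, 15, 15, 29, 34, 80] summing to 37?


lo=0(8)+hi=5(80)=88
lo=0(8)+hi=4(34)=42
lo=0(8)+hi=3(29)=37

Yes: 8+29=37


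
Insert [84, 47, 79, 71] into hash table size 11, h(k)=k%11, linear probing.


Insert 84: h=7 -> slot 7
Insert 47: h=3 -> slot 3
Insert 79: h=2 -> slot 2
Insert 71: h=5 -> slot 5

Table: [None, None, 79, 47, None, 71, None, 84, None, None, None]


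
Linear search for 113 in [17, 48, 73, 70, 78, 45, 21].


i=0: 17!=113
i=1: 48!=113
i=2: 73!=113
i=3: 70!=113
i=4: 78!=113
i=5: 45!=113
i=6: 21!=113

Not found, 7 comps


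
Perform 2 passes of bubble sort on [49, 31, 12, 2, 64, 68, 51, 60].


Initial: [49, 31, 12, 2, 64, 68, 51, 60]
Pass 1: [31, 12, 2, 49, 64, 51, 60, 68] (5 swaps)
Pass 2: [12, 2, 31, 49, 51, 60, 64, 68] (4 swaps)

After 2 passes: [12, 2, 31, 49, 51, 60, 64, 68]


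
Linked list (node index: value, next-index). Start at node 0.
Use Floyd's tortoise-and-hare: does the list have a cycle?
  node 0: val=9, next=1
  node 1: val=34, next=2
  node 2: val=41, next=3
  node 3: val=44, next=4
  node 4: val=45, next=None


Floyd's tortoise (slow, +1) and hare (fast, +2):
  init: slow=0, fast=0
  step 1: slow=1, fast=2
  step 2: slow=2, fast=4
  step 3: fast -> None, no cycle

Cycle: no


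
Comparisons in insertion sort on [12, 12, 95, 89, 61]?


Algorithm: insertion sort
Input: [12, 12, 95, 89, 61]
Sorted: [12, 12, 61, 89, 95]

7


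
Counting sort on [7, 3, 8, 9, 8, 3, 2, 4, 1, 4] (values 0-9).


Input: [7, 3, 8, 9, 8, 3, 2, 4, 1, 4]
Counts: [0, 1, 1, 2, 2, 0, 0, 1, 2, 1]

Sorted: [1, 2, 3, 3, 4, 4, 7, 8, 8, 9]


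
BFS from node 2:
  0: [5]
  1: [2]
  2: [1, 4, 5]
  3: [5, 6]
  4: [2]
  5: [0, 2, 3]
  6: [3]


Visit 2, enqueue [1, 4, 5]
Visit 1, enqueue []
Visit 4, enqueue []
Visit 5, enqueue [0, 3]
Visit 0, enqueue []
Visit 3, enqueue [6]
Visit 6, enqueue []

BFS order: [2, 1, 4, 5, 0, 3, 6]


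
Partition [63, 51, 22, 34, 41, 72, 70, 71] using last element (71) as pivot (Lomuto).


Pivot: 71
  63 <= 71: advance i (no swap)
  51 <= 71: advance i (no swap)
  22 <= 71: advance i (no swap)
  34 <= 71: advance i (no swap)
  41 <= 71: advance i (no swap)
  70 <= 71: swap -> [63, 51, 22, 34, 41, 70, 72, 71]
Place pivot at 6: [63, 51, 22, 34, 41, 70, 71, 72]

Partitioned: [63, 51, 22, 34, 41, 70, 71, 72]


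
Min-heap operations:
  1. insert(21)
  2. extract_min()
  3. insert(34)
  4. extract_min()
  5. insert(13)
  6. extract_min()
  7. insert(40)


insert(21) -> [21]
extract_min()->21, []
insert(34) -> [34]
extract_min()->34, []
insert(13) -> [13]
extract_min()->13, []
insert(40) -> [40]

Final heap: [40]


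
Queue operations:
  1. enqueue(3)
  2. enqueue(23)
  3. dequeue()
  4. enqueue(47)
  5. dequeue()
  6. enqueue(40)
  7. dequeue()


enqueue(3) -> [3]
enqueue(23) -> [3, 23]
dequeue()->3, [23]
enqueue(47) -> [23, 47]
dequeue()->23, [47]
enqueue(40) -> [47, 40]
dequeue()->47, [40]

Final queue: [40]


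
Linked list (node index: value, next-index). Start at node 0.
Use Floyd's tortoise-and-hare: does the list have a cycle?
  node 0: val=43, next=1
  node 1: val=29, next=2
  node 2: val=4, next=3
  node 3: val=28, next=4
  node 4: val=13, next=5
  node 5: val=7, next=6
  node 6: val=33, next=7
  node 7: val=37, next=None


Floyd's tortoise (slow, +1) and hare (fast, +2):
  init: slow=0, fast=0
  step 1: slow=1, fast=2
  step 2: slow=2, fast=4
  step 3: slow=3, fast=6
  step 4: fast 6->7->None, no cycle

Cycle: no


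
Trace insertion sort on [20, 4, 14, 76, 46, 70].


Initial: [20, 4, 14, 76, 46, 70]
Insert 4: [4, 20, 14, 76, 46, 70]
Insert 14: [4, 14, 20, 76, 46, 70]
Insert 76: [4, 14, 20, 76, 46, 70]
Insert 46: [4, 14, 20, 46, 76, 70]
Insert 70: [4, 14, 20, 46, 70, 76]

Sorted: [4, 14, 20, 46, 70, 76]


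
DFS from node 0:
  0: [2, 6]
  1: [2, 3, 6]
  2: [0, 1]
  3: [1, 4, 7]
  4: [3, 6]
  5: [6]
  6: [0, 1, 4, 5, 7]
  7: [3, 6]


Visit 0, push [6, 2]
Visit 2, push [1]
Visit 1, push [6, 3]
Visit 3, push [7, 4]
Visit 4, push [6]
Visit 6, push [7, 5]
Visit 5, push []
Visit 7, push []

DFS order: [0, 2, 1, 3, 4, 6, 5, 7]


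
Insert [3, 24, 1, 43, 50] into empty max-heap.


Insert 3: [3]
Insert 24: [24, 3]
Insert 1: [24, 3, 1]
Insert 43: [43, 24, 1, 3]
Insert 50: [50, 43, 1, 3, 24]

Final heap: [50, 43, 1, 3, 24]


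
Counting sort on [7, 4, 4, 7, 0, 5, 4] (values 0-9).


Input: [7, 4, 4, 7, 0, 5, 4]
Counts: [1, 0, 0, 0, 3, 1, 0, 2, 0, 0]

Sorted: [0, 4, 4, 4, 5, 7, 7]


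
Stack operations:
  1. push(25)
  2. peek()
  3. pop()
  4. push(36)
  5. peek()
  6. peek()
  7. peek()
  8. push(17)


push(25) -> [25]
peek()->25
pop()->25, []
push(36) -> [36]
peek()->36
peek()->36
peek()->36
push(17) -> [36, 17]

Final stack: [36, 17]


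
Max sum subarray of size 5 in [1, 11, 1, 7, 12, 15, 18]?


[0:5]: 32
[1:6]: 46
[2:7]: 53

Max: 53 at [2:7]


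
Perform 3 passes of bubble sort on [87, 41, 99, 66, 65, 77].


Initial: [87, 41, 99, 66, 65, 77]
Pass 1: [41, 87, 66, 65, 77, 99] (4 swaps)
Pass 2: [41, 66, 65, 77, 87, 99] (3 swaps)
Pass 3: [41, 65, 66, 77, 87, 99] (1 swaps)

After 3 passes: [41, 65, 66, 77, 87, 99]


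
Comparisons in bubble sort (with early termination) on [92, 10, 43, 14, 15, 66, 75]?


Algorithm: bubble sort (with early termination)
Input: [92, 10, 43, 14, 15, 66, 75]
Sorted: [10, 14, 15, 43, 66, 75, 92]

15


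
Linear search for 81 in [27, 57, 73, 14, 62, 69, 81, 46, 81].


i=0: 27!=81
i=1: 57!=81
i=2: 73!=81
i=3: 14!=81
i=4: 62!=81
i=5: 69!=81
i=6: 81==81 found!

Found at 6, 7 comps


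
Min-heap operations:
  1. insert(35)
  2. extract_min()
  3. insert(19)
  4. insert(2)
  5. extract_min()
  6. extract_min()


insert(35) -> [35]
extract_min()->35, []
insert(19) -> [19]
insert(2) -> [2, 19]
extract_min()->2, [19]
extract_min()->19, []

Final heap: []


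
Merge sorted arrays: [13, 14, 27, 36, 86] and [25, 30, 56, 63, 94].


Take 13 from A
Take 14 from A
Take 25 from B
Take 27 from A
Take 30 from B
Take 36 from A
Take 56 from B
Take 63 from B
Take 86 from A

Merged: [13, 14, 25, 27, 30, 36, 56, 63, 86, 94]


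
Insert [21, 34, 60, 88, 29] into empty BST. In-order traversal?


Insert 21: root
Insert 34: R from 21
Insert 60: R from 21 -> R from 34
Insert 88: R from 21 -> R from 34 -> R from 60
Insert 29: R from 21 -> L from 34

In-order: [21, 29, 34, 60, 88]


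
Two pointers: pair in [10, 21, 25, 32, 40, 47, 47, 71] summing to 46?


lo=0(10)+hi=7(71)=81
lo=0(10)+hi=6(47)=57
lo=0(10)+hi=5(47)=57
lo=0(10)+hi=4(40)=50
lo=0(10)+hi=3(32)=42
lo=1(21)+hi=3(32)=53
lo=1(21)+hi=2(25)=46

Yes: 21+25=46


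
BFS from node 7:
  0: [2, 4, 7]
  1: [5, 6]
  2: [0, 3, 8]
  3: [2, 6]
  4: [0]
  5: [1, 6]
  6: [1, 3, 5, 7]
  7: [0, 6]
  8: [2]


Visit 7, enqueue [0, 6]
Visit 0, enqueue [2, 4]
Visit 6, enqueue [1, 3, 5]
Visit 2, enqueue [8]
Visit 4, enqueue []
Visit 1, enqueue []
Visit 3, enqueue []
Visit 5, enqueue []
Visit 8, enqueue []

BFS order: [7, 0, 6, 2, 4, 1, 3, 5, 8]


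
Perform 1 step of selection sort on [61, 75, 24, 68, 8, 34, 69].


Initial: [61, 75, 24, 68, 8, 34, 69]
Step 1: min=8 at 4
  Swap: [8, 75, 24, 68, 61, 34, 69]

After 1 step: [8, 75, 24, 68, 61, 34, 69]


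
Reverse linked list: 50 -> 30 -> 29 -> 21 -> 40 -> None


Step 1: curr=50, set curr.next=prev(None) | reversed so far: 50
Step 2: curr=30, set curr.next=prev(50) | reversed so far: 30 -> 50
Step 3: curr=29, set curr.next=prev(30) | reversed so far: 29 -> 30 -> 50
Step 4: curr=21, set curr.next=prev(29) | reversed so far: 21 -> 29 -> 30 -> 50
Step 5: curr=40, set curr.next=prev(21) | reversed so far: 40 -> 21 -> 29 -> 30 -> 50

40 -> 21 -> 29 -> 30 -> 50 -> None


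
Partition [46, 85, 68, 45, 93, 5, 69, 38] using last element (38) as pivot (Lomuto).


Pivot: 38
  5 <= 38: swap -> [5, 85, 68, 45, 93, 46, 69, 38]
Place pivot at 1: [5, 38, 68, 45, 93, 46, 69, 85]

Partitioned: [5, 38, 68, 45, 93, 46, 69, 85]


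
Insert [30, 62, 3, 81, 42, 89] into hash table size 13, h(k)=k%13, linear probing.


Insert 30: h=4 -> slot 4
Insert 62: h=10 -> slot 10
Insert 3: h=3 -> slot 3
Insert 81: h=3, 2 probes -> slot 5
Insert 42: h=3, 3 probes -> slot 6
Insert 89: h=11 -> slot 11

Table: [None, None, None, 3, 30, 81, 42, None, None, None, 62, 89, None]


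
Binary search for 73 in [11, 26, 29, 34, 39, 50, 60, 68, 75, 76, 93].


Step 1: lo=0, hi=10, mid=5, val=50
Step 2: lo=6, hi=10, mid=8, val=75
Step 3: lo=6, hi=7, mid=6, val=60
Step 4: lo=7, hi=7, mid=7, val=68

Not found


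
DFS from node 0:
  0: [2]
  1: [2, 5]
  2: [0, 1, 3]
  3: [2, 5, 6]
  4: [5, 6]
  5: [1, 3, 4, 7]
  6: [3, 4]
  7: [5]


Visit 0, push [2]
Visit 2, push [3, 1]
Visit 1, push [5]
Visit 5, push [7, 4, 3]
Visit 3, push [6]
Visit 6, push [4]
Visit 4, push []
Visit 7, push []

DFS order: [0, 2, 1, 5, 3, 6, 4, 7]


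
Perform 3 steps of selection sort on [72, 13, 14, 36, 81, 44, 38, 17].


Initial: [72, 13, 14, 36, 81, 44, 38, 17]
Step 1: min=13 at 1
  Swap: [13, 72, 14, 36, 81, 44, 38, 17]
Step 2: min=14 at 2
  Swap: [13, 14, 72, 36, 81, 44, 38, 17]
Step 3: min=17 at 7
  Swap: [13, 14, 17, 36, 81, 44, 38, 72]

After 3 steps: [13, 14, 17, 36, 81, 44, 38, 72]


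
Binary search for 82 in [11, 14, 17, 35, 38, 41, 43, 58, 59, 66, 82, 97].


Step 1: lo=0, hi=11, mid=5, val=41
Step 2: lo=6, hi=11, mid=8, val=59
Step 3: lo=9, hi=11, mid=10, val=82

Found at index 10


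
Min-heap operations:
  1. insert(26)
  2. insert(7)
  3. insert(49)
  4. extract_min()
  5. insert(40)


insert(26) -> [26]
insert(7) -> [7, 26]
insert(49) -> [7, 26, 49]
extract_min()->7, [26, 49]
insert(40) -> [26, 49, 40]

Final heap: [26, 49, 40]


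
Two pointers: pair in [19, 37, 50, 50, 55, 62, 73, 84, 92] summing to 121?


lo=0(19)+hi=8(92)=111
lo=1(37)+hi=8(92)=129
lo=1(37)+hi=7(84)=121

Yes: 37+84=121


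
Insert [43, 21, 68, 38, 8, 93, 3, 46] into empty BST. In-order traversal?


Insert 43: root
Insert 21: L from 43
Insert 68: R from 43
Insert 38: L from 43 -> R from 21
Insert 8: L from 43 -> L from 21
Insert 93: R from 43 -> R from 68
Insert 3: L from 43 -> L from 21 -> L from 8
Insert 46: R from 43 -> L from 68

In-order: [3, 8, 21, 38, 43, 46, 68, 93]


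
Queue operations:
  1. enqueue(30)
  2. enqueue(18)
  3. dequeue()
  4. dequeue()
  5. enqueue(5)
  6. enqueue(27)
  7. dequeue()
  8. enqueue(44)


enqueue(30) -> [30]
enqueue(18) -> [30, 18]
dequeue()->30, [18]
dequeue()->18, []
enqueue(5) -> [5]
enqueue(27) -> [5, 27]
dequeue()->5, [27]
enqueue(44) -> [27, 44]

Final queue: [27, 44]


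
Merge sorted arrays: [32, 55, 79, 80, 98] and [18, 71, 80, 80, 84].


Take 18 from B
Take 32 from A
Take 55 from A
Take 71 from B
Take 79 from A
Take 80 from A
Take 80 from B
Take 80 from B
Take 84 from B

Merged: [18, 32, 55, 71, 79, 80, 80, 80, 84, 98]


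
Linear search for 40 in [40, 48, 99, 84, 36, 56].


i=0: 40==40 found!

Found at 0, 1 comps


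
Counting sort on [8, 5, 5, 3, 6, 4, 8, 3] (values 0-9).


Input: [8, 5, 5, 3, 6, 4, 8, 3]
Counts: [0, 0, 0, 2, 1, 2, 1, 0, 2, 0]

Sorted: [3, 3, 4, 5, 5, 6, 8, 8]


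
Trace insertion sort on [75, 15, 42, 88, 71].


Initial: [75, 15, 42, 88, 71]
Insert 15: [15, 75, 42, 88, 71]
Insert 42: [15, 42, 75, 88, 71]
Insert 88: [15, 42, 75, 88, 71]
Insert 71: [15, 42, 71, 75, 88]

Sorted: [15, 42, 71, 75, 88]


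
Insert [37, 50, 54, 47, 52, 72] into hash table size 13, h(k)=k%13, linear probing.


Insert 37: h=11 -> slot 11
Insert 50: h=11, 1 probes -> slot 12
Insert 54: h=2 -> slot 2
Insert 47: h=8 -> slot 8
Insert 52: h=0 -> slot 0
Insert 72: h=7 -> slot 7

Table: [52, None, 54, None, None, None, None, 72, 47, None, None, 37, 50]
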